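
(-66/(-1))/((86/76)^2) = 95304/1849 = 51.54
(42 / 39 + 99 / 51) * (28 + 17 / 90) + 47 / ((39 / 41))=2674949/19890 = 134.49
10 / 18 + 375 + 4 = 3416/9 = 379.56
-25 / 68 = -0.37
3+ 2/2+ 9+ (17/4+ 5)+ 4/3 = 283/12 = 23.58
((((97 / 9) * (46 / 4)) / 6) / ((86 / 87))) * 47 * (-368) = -139879238/387 = -361445.06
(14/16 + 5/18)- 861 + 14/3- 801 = -119245/72 = -1656.18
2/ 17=0.12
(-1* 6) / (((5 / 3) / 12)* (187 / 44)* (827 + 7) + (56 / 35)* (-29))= -720/53507 = -0.01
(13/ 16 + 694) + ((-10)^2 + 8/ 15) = 190883/240 = 795.35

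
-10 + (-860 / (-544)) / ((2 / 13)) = 75/272 = 0.28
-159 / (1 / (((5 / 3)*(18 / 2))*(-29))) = 69165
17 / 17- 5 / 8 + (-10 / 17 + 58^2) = 457475/136 = 3363.79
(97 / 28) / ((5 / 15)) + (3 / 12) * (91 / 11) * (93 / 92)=353733/28336 = 12.48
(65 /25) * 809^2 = 8508253/5 = 1701650.60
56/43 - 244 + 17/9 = -93193/387 = -240.81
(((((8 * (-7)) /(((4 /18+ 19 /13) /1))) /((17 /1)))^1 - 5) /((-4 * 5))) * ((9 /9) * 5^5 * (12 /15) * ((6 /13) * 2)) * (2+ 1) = 104836500/43537 = 2407.99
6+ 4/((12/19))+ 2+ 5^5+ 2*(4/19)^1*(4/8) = 178954/57 = 3139.54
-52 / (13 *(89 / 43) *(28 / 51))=-2193/623 = -3.52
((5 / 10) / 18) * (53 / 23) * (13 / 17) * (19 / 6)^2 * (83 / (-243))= -20644507/123136848 = -0.17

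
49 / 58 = 0.84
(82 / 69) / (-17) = -82/1173 = -0.07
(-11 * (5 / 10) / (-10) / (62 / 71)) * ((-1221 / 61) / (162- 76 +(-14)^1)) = -317867/1815360 = -0.18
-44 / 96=-11/24 = -0.46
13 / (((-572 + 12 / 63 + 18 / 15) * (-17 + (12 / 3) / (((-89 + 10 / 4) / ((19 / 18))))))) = 425061/318083426 = 0.00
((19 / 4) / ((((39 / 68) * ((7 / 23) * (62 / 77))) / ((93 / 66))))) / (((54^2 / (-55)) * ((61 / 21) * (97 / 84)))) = -20021155/74767212 = -0.27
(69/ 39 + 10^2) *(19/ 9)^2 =17689/39 = 453.56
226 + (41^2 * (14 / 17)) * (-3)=-66760/17 = -3927.06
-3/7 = -0.43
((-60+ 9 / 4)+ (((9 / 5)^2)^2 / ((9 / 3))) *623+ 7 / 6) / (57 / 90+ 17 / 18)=47776911/35500 = 1345.83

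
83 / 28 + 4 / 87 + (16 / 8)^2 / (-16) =1681/609 = 2.76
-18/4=-9/2 = -4.50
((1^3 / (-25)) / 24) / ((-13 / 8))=1/975 = 0.00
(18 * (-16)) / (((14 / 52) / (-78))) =584064/7 = 83437.71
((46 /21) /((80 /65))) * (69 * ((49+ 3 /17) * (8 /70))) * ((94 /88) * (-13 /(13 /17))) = -6141161/490 = -12532.98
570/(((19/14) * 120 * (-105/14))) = -7/15 = -0.47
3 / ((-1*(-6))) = 1/2 = 0.50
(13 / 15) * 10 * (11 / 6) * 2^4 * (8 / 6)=9152/27 = 338.96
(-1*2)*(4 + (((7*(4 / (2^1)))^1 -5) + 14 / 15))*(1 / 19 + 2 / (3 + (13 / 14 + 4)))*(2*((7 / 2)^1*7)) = -693154/1665 = -416.31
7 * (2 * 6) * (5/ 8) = 52.50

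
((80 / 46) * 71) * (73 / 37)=207320/851 = 243.62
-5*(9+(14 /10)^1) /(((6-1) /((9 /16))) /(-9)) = 1053/20 = 52.65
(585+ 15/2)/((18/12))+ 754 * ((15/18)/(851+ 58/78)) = 13145615/33218 = 395.74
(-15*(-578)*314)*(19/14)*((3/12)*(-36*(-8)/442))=54767880/91 = 601844.84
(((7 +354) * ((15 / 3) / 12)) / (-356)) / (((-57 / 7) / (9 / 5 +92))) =62377/12816 = 4.87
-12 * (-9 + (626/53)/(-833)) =4775604/44149 = 108.17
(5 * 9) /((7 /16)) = 720/7 = 102.86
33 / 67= 0.49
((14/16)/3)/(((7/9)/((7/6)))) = 7/16 = 0.44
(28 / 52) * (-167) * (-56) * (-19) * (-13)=1243816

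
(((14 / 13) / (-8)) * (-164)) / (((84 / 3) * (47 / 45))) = 1845/2444 = 0.75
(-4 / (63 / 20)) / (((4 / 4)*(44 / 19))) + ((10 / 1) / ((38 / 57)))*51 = 529765/693 = 764.45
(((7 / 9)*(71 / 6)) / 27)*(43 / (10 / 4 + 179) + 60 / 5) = 1103837/264627 = 4.17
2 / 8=1/4 = 0.25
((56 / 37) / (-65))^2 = 3136/5784025 = 0.00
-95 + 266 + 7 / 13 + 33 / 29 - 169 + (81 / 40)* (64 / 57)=213102/35815 = 5.95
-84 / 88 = -0.95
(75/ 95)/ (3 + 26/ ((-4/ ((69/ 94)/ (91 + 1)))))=0.27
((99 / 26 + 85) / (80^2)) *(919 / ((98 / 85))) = 11.06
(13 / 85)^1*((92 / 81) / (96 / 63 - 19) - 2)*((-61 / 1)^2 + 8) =-330645458/280755 = -1177.70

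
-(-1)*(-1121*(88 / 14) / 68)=-12331/119 = -103.62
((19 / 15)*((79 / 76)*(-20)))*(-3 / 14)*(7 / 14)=79/28 = 2.82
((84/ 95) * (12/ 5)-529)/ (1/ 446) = -111619082/475 = -234987.54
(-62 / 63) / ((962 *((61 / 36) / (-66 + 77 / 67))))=538780/13760929 = 0.04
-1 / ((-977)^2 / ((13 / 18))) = -13/17181522 = 0.00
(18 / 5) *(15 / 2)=27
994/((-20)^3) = -497/4000 = -0.12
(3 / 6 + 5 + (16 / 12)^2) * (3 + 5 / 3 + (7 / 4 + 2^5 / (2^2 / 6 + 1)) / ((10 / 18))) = 1665403/5400 = 308.41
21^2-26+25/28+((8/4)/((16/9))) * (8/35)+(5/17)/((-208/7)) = 7357357/17680 = 416.14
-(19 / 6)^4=-130321/1296 = -100.56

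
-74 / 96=-37/48 = -0.77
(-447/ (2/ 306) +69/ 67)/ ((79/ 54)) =-247434912/5293 = -46747.57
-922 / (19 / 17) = -15674/19 = -824.95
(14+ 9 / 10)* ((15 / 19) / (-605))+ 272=6252833/22990 = 271.98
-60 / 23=-2.61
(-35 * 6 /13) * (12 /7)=-360/13 = -27.69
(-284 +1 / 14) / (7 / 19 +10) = -27.38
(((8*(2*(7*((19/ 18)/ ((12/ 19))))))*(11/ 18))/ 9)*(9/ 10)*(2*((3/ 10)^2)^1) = 27797/13500 = 2.06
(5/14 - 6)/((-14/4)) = 79/49 = 1.61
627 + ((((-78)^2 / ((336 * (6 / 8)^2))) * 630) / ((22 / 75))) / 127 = 1636419/1397 = 1171.38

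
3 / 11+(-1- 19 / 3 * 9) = -635/11 = -57.73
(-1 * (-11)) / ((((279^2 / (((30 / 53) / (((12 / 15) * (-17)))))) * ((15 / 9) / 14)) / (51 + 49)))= -38500/7792749 = 0.00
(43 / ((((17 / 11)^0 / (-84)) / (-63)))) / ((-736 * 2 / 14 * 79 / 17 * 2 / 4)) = -6769791/7268 = -931.45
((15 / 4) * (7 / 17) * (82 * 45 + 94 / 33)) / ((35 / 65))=1980290/187 = 10589.79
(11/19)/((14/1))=11/266 = 0.04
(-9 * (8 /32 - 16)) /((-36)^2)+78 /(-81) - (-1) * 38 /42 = 619/12096 = 0.05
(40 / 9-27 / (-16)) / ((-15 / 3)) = -883/720 = -1.23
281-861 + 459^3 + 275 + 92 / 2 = 96702320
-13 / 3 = -4.33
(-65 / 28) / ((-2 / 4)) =65/14 = 4.64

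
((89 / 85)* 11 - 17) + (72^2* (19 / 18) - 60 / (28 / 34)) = 3209228/595 = 5393.66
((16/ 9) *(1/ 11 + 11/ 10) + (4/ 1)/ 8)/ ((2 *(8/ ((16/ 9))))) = 2591/8910 = 0.29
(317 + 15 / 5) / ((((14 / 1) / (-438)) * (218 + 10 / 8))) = -45.66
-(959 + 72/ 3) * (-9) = 8847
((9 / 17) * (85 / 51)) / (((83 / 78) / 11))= 12870/1411 = 9.12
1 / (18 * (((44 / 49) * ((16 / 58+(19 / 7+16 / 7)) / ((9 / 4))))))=1421/53856 = 0.03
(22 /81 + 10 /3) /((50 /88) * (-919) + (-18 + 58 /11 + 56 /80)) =-64240/9519201 = -0.01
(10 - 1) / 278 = 9/278 = 0.03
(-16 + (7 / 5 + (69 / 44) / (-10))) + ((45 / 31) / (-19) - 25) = -10323177/259160 = -39.83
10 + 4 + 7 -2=19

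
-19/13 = -1.46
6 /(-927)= -2/309 = -0.01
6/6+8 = 9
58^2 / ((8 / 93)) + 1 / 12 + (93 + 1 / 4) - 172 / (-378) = 14817709/378 = 39200.29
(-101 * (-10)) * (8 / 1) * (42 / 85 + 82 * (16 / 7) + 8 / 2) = 184537504/119 = 1550735.33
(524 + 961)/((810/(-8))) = -44/3 = -14.67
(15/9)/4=5/12 = 0.42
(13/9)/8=13/72 = 0.18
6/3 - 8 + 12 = 6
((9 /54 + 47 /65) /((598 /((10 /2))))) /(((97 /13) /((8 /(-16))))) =-347/696072 = 0.00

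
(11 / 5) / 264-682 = -81839/120 = -681.99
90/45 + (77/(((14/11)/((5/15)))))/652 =2.03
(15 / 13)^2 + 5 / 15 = 844/507 = 1.66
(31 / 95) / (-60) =-31/5700 = -0.01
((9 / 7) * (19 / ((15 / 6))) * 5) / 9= 38/7 = 5.43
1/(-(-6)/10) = 5/3 = 1.67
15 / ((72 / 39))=8.12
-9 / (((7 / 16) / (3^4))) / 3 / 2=-1944/7 = -277.71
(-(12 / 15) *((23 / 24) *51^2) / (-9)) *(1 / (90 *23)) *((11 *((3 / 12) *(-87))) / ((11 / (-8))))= 8381/450 = 18.62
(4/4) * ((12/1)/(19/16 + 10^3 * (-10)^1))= -64/53327 = 0.00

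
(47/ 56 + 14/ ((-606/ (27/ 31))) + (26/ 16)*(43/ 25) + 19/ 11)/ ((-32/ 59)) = -118714549/12054350 = -9.85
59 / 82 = 0.72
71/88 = 0.81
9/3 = 3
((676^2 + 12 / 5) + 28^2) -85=2288387/5 = 457677.40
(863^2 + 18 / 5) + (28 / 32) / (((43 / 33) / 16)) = 160128419/215 = 744783.34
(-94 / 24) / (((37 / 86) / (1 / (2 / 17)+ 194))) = -272835/148 = -1843.48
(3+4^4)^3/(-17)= -17373979/17 = -1021998.76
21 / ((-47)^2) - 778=-1718581/2209 = -777.99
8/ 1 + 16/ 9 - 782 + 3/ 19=-132023/171 = -772.06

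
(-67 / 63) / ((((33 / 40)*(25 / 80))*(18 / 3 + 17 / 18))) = -17152/28875 = -0.59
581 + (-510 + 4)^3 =-129553635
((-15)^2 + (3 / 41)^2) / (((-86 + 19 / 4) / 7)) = -10590552/546325 = -19.39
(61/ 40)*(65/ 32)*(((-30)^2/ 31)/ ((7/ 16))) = 178425/868 = 205.56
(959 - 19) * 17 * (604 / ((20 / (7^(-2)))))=482596/49 = 9848.90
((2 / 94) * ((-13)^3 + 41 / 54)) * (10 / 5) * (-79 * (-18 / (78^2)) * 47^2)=-440350661/9126 = -48252.32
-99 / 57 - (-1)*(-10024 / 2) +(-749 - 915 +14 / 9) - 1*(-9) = -1140088/171 = -6667.18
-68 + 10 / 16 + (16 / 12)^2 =-4723/72 = -65.60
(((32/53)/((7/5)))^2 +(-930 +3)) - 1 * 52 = -134724939/137641 = -978.81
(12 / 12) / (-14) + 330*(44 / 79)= 203201/1106 = 183.73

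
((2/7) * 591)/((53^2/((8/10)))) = 4728/98315 = 0.05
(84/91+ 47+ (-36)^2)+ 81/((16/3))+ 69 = 297047/208 = 1428.11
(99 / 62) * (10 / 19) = 495/589 = 0.84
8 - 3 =5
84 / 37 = 2.27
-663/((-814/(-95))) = -62985/814 = -77.38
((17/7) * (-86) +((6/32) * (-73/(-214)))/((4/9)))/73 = -20009755/6998656 = -2.86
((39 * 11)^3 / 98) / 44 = 7177599/392 = 18310.20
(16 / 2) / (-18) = -4/9 = -0.44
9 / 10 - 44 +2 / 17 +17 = -4417/170 = -25.98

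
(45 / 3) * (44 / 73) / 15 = 44/73 = 0.60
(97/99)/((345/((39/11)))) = 1261/125235 = 0.01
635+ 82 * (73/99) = 68851/99 = 695.46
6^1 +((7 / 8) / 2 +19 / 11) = 1437/176 = 8.16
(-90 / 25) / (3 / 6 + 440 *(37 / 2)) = -4/9045 = 0.00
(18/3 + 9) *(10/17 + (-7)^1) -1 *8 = -1771/17 = -104.18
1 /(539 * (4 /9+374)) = 9/1816430 = 0.00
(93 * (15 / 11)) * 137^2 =26182755/11 = 2380250.45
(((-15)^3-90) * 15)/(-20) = 10395/4 = 2598.75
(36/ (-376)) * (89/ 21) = -267/658 = -0.41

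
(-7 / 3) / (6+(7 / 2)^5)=-224/50997 = 0.00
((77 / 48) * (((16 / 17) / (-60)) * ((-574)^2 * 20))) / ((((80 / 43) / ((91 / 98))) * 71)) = -506486981/434520 = -1165.62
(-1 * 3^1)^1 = -3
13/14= 0.93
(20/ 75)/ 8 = 1/30 = 0.03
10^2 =100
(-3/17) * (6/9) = -2/17 = -0.12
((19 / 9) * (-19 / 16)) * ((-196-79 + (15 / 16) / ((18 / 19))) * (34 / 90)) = 32286757/124416 = 259.51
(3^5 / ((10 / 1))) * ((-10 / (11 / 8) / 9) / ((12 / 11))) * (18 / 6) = -54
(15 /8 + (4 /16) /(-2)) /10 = 7/40 = 0.18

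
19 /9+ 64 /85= 2191/765 = 2.86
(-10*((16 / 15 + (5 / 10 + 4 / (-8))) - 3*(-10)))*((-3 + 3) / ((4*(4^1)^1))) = 0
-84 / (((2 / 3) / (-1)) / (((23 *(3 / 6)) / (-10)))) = -1449/10 = -144.90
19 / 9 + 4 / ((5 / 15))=14.11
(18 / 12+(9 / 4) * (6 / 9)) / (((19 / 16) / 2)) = 96/19 = 5.05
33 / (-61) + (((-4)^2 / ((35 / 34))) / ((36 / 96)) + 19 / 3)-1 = 296167/6405 = 46.24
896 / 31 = 28.90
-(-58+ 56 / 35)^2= -79524/25 = -3180.96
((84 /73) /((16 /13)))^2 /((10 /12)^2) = 670761/532900 = 1.26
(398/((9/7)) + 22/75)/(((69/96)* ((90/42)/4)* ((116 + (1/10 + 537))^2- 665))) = 59392/31431915 = 0.00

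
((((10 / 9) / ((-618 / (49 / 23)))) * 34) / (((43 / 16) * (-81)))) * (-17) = -2265760/222783129 = -0.01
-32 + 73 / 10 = -247/10 = -24.70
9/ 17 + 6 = 111/17 = 6.53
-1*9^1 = -9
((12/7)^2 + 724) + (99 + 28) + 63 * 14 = 85061/49 = 1735.94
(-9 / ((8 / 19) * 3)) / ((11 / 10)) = -285/44 = -6.48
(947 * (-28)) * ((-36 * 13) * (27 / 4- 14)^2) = 652273713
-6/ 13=-0.46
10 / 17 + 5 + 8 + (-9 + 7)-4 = 129/17 = 7.59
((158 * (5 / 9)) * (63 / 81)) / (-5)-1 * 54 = -67.65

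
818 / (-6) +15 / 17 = -6908/51 = -135.45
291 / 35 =8.31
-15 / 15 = -1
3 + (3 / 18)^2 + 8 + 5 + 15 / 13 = 17.18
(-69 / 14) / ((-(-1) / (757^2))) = -39540381/14 = -2824312.93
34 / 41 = 0.83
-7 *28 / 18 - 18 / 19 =-2024/171 = -11.84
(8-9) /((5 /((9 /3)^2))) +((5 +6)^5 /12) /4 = 804823/240 = 3353.43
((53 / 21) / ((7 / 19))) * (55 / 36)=55385/5292 = 10.47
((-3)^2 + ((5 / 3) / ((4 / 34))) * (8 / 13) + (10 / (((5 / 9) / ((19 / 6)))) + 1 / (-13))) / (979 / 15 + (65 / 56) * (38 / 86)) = 35048440/30887441 = 1.13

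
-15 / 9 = -5/3 = -1.67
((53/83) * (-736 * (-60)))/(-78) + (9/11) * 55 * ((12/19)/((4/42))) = -1293590/20501 = -63.10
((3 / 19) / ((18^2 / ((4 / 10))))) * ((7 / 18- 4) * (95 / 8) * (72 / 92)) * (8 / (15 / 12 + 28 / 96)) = -260/7659 = -0.03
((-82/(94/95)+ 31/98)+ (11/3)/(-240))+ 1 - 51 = -219824413/1658160 = -132.57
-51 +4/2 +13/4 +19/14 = -1243/28 = -44.39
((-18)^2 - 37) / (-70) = -41/10 = -4.10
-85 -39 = -124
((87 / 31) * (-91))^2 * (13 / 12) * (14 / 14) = 271608519/3844 = 70657.78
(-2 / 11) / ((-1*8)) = 0.02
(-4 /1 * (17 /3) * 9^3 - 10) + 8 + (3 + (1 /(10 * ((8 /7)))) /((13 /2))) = -8591953/520 = -16522.99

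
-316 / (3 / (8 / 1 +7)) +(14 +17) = -1549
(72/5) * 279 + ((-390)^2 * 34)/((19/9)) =2453628.13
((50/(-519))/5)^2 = 100/269361 = 0.00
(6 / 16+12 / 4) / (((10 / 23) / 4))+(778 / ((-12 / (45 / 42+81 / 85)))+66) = -20347/595 = -34.20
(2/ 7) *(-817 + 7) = -1620/7 = -231.43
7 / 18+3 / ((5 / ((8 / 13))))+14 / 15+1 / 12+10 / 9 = 2.89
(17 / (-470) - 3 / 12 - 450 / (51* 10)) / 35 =-18673/559300 = -0.03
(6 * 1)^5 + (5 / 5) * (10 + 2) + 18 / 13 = 101262/13 = 7789.38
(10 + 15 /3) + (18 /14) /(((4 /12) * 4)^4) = 27609/1792 = 15.41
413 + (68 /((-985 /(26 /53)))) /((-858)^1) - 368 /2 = 394513253/1722765 = 229.00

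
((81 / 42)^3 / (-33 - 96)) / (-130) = 6561/15338960 = 0.00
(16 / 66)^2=64/1089 = 0.06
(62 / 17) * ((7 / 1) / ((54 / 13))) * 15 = 14105/153 = 92.19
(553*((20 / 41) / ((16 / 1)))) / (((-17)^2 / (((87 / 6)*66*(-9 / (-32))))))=23814945/1516672 = 15.70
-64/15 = -4.27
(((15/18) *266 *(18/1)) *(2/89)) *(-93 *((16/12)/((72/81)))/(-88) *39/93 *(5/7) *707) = 117874575/3916 = 30100.76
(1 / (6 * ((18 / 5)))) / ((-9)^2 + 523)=5/65232 = 0.00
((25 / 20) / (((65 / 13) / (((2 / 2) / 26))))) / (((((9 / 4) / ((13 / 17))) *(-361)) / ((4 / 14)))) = -1/386631 = 0.00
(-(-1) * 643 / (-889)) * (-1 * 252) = 23148/127 = 182.27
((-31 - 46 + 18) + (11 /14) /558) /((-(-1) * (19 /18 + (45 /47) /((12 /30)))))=-21662159/1266412 = -17.11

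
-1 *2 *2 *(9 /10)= -18/5 = -3.60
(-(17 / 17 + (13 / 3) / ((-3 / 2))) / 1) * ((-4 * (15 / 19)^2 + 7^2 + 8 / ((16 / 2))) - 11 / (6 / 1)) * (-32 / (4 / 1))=-690.18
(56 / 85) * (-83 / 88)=-581/935 = -0.62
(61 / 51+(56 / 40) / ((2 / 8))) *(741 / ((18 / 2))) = 428051/765 = 559.54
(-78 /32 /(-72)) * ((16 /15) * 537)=2327/120 = 19.39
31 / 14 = 2.21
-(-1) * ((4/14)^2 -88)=-4308/49 = -87.92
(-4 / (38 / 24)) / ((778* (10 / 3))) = -36/36955 = 0.00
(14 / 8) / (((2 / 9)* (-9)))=-7/8 = -0.88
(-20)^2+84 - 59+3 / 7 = 2978/7 = 425.43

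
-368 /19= -19.37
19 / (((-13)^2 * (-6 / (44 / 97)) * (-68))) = 209/1672086 = 0.00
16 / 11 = 1.45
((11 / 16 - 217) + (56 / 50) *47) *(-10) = 1636.72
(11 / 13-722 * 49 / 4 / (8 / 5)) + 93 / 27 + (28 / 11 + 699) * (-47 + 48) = -99294139/20592 = -4821.98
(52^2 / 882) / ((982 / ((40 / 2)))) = 13520/216531 = 0.06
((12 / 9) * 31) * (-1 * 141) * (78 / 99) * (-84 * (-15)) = -63641760/11 = -5785614.55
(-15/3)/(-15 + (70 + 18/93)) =-155/1711 = -0.09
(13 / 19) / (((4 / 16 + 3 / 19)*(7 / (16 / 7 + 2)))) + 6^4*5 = 9844680/1519 = 6481.03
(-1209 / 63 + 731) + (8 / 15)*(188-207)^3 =-309364/105 = -2946.32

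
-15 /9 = -5/3 = -1.67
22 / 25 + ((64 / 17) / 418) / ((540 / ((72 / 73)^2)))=416554294/473348425 = 0.88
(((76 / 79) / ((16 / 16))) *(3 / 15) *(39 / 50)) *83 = 123006/9875 = 12.46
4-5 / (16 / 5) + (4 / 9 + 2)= 703/144 = 4.88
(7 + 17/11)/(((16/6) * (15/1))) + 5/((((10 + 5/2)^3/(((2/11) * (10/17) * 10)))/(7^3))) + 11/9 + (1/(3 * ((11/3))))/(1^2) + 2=3758047/841500 = 4.47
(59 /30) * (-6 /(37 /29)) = -1711/185 = -9.25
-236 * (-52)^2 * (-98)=62538112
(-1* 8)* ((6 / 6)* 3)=-24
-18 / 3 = -6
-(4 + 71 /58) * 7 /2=-2121/116 = -18.28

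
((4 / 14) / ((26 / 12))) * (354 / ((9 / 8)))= 3776/91 = 41.49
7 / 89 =0.08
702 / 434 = 1.62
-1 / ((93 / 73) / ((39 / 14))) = -949/434 = -2.19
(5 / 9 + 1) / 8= 7/36 = 0.19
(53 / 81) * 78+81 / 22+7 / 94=764860/13959 = 54.79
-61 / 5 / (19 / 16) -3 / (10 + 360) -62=-508141/7030 = -72.28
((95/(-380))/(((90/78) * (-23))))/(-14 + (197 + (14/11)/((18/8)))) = 429/8359580 = 0.00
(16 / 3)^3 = 4096/27 = 151.70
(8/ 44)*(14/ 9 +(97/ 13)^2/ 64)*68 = 4013785/133848 = 29.99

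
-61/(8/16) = -122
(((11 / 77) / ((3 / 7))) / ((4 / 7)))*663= 1547/4 = 386.75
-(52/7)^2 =-2704/49 = -55.18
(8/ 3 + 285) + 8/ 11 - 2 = 9451/33 = 286.39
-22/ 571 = -0.04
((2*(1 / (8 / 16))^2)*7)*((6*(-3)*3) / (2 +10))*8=-2016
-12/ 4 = -3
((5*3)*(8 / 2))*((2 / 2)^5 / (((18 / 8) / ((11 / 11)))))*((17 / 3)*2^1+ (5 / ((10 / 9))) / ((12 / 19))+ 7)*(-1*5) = -30550/9 = -3394.44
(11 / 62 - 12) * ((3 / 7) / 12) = -733/1736 = -0.42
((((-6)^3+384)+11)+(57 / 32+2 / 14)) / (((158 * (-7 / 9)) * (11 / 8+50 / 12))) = -729/2744 = -0.27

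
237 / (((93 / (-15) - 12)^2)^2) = 148125/68574961 = 0.00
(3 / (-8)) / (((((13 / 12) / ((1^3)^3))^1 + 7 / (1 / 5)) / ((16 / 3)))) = -24/433 = -0.06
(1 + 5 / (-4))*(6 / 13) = -0.12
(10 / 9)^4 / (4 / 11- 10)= -55000/347733 = -0.16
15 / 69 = 5/23 = 0.22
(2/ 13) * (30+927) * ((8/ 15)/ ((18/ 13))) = 2552/45 = 56.71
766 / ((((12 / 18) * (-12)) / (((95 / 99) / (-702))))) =36385/277992 = 0.13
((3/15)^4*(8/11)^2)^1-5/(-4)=378381/302500 = 1.25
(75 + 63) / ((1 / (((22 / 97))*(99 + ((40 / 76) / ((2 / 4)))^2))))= 109718004/35017 = 3133.28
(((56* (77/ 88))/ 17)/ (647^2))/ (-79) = -49/562191887 = 0.00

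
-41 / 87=-0.47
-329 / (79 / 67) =-22043/79 = -279.03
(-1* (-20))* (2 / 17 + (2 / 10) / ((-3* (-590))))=35434/15045 = 2.36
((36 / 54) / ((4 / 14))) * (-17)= -39.67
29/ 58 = 1/2 = 0.50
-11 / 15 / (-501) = 11/7515 = 0.00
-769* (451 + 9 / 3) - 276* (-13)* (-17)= -410122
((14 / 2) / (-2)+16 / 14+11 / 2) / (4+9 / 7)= 22/37 = 0.59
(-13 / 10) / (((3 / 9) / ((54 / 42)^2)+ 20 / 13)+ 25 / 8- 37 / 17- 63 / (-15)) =-2792556/14797619 = -0.19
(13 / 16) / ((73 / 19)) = 247/1168 = 0.21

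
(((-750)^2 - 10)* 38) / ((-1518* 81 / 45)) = -53436550/6831 = -7822.65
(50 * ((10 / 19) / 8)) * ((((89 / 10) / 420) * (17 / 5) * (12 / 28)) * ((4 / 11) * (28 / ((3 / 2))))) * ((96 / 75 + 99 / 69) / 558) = 337399/100586475 = 0.00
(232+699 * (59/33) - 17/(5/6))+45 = 82848/55 = 1506.33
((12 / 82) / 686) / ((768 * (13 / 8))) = 1/5850208 = 0.00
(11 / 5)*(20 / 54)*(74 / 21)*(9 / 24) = 407/378 = 1.08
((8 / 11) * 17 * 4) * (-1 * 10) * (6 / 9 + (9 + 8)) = -288320/33 = -8736.97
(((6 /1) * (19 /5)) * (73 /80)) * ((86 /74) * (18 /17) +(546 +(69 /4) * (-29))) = 491842683/503200 = 977.43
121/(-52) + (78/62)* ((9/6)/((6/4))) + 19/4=2967/806 = 3.68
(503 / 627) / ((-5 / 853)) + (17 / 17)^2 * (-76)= -667319/3135 = -212.86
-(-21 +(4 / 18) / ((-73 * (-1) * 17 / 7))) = 234535/11169 = 21.00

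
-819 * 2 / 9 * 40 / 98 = -520/7 = -74.29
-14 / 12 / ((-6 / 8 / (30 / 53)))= 140/159 = 0.88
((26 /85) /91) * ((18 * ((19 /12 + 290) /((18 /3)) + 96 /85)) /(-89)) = -304327/9002350 = -0.03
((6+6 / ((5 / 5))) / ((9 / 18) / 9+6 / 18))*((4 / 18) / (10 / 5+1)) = 16/7 = 2.29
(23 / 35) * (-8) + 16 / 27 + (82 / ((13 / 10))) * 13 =770492/945 = 815.34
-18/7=-2.57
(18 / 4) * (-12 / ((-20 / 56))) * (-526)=-397656/5 = -79531.20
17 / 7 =2.43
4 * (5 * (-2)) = -40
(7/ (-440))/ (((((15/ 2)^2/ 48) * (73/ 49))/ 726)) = -60368/9125 = -6.62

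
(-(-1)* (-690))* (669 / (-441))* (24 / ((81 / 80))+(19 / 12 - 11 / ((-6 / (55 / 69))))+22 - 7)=115628845/2646 = 43699.49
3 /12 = 1/4 = 0.25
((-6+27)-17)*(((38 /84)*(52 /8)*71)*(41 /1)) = 34238.90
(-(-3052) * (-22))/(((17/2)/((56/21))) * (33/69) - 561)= 2246272/18717 = 120.01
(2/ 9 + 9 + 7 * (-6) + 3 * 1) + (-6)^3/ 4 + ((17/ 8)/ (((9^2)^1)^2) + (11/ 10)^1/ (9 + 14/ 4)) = -549086507/6561000 = -83.69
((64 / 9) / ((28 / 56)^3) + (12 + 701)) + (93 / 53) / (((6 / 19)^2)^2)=21667327/22896 = 946.34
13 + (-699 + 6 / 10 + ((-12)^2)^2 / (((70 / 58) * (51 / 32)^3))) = 611950939/171955 = 3558.79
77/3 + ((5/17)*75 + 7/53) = 129359/2703 = 47.86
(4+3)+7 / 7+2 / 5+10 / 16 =361/40 = 9.02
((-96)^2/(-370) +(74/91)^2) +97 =111456757/1531985 = 72.75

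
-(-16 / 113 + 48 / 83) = -4096/9379 = -0.44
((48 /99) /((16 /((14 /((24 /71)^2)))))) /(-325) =-35287/3088800 = -0.01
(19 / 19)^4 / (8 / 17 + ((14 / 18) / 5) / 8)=2.04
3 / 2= 1.50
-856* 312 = -267072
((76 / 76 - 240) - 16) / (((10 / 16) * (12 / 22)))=-748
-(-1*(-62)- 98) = 36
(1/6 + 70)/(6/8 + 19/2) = 6.85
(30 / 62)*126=1890/31 = 60.97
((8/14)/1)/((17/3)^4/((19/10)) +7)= 6156/5921881 = 0.00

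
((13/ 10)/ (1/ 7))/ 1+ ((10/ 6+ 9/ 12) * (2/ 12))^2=240077/25920 = 9.26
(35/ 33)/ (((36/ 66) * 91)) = 5/234 = 0.02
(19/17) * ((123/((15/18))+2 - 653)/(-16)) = 47823/1360 = 35.16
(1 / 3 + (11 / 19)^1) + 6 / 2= 223/57 = 3.91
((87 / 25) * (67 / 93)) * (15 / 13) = 5829/2015 = 2.89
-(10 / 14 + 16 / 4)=-4.71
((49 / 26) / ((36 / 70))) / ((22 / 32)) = 6860/1287 = 5.33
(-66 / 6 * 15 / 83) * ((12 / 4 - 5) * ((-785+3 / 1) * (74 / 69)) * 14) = -3874640/83 = -46682.41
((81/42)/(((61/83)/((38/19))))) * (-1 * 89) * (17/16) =-3390633/6832 = -496.29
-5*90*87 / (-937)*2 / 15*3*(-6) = -93960/937 = -100.28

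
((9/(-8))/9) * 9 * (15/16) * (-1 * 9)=1215/128 = 9.49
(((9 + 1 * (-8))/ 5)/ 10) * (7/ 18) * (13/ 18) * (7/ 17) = 637/275400 = 0.00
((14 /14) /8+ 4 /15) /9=47/1080 = 0.04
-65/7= -9.29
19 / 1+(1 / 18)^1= 343/18 = 19.06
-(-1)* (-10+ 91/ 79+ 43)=2698/79 = 34.15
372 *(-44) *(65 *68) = -72346560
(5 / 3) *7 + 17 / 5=226/15 = 15.07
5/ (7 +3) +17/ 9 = 43/18 = 2.39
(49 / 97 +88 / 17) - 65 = -97816/1649 = -59.32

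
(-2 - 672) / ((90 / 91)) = -30667/45 = -681.49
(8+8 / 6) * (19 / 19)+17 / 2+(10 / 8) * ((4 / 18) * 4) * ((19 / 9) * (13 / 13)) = 3269/162 = 20.18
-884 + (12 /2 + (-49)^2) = 1523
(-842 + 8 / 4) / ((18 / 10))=-1400/3 = -466.67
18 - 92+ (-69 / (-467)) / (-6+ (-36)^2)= -14859917/200810 = -74.00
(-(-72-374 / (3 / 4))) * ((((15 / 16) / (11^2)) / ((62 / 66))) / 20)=321/1364 = 0.24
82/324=41/162 = 0.25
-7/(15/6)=-14/5 = -2.80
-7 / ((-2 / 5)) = 35/2 = 17.50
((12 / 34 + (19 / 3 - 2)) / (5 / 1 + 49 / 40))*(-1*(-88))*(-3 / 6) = -420640/12699 = -33.12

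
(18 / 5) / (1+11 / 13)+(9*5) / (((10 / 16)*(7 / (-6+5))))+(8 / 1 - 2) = -327/140 = -2.34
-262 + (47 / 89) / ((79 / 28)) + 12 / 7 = -12801270/49217 = -260.10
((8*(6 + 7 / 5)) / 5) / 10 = 148/125 = 1.18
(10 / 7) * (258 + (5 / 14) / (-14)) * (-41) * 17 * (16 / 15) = -281939288/1029 = -273993.48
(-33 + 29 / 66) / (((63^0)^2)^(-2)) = -2149/66 = -32.56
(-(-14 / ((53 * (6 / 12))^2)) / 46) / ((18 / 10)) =140/581463 = 0.00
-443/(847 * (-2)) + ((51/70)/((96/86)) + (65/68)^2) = 1.83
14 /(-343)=-2/49 = -0.04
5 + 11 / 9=56/9 = 6.22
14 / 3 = 4.67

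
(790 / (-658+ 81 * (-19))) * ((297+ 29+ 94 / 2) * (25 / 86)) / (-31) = 3683375/2928601 = 1.26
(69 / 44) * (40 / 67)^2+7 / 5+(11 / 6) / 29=86871467/42959730 = 2.02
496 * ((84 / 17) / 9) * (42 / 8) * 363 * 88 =776366976/17 = 45668645.65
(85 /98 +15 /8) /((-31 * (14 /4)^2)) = -1075/148862 = -0.01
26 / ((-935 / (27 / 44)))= -0.02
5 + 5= 10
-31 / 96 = -0.32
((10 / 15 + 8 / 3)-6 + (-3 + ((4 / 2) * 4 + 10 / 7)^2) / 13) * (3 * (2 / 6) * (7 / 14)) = 7531/3822 = 1.97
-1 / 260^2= -1/67600 = 0.00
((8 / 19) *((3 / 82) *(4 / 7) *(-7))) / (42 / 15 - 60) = 120/111397 = 0.00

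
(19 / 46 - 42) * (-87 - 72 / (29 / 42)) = 10611411/1334 = 7954.58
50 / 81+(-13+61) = 3938/81 = 48.62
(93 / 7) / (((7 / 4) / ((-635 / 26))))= -118110/637 = -185.42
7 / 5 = 1.40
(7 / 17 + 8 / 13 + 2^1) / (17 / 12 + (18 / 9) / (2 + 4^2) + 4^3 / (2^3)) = 24084/75803 = 0.32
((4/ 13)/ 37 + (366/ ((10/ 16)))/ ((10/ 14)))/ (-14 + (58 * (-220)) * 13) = -4929338/997437675 = 0.00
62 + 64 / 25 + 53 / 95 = 30931/475 = 65.12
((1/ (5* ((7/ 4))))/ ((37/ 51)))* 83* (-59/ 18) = -166498/3885 = -42.86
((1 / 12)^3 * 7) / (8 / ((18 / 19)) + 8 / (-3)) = 7/9984 = 0.00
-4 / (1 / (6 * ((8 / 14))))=-96/7 = -13.71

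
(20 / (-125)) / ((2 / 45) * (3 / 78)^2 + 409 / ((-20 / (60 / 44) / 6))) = 66924/69984985 = 0.00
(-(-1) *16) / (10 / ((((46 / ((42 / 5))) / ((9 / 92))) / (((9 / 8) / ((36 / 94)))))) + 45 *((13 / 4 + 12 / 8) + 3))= 270848/5912523 = 0.05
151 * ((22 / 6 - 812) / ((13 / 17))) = -6224975/39 = -159614.74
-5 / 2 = -2.50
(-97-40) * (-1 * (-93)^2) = 1184913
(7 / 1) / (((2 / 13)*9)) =91/18 = 5.06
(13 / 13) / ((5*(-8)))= -1/40 = -0.02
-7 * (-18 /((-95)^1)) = -126/95 = -1.33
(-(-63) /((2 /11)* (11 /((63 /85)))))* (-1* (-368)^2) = -268748928/85 = -3161752.09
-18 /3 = -6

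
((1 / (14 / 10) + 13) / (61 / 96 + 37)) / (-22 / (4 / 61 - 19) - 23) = -138240/8284609 = -0.02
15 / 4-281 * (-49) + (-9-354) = 53639/4 = 13409.75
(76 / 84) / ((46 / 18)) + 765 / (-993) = -0.42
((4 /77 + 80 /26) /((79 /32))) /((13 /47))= 4710528/1028027 = 4.58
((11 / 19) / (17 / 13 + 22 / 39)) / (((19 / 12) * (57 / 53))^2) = 19280976/180755227 = 0.11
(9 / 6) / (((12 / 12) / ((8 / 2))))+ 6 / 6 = 7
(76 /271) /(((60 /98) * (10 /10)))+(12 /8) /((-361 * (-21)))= 9414613/20544510 = 0.46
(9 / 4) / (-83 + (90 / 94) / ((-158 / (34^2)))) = -33417/1336756 = -0.02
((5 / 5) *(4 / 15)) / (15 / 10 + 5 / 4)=16/165 = 0.10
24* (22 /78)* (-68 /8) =-748/13 = -57.54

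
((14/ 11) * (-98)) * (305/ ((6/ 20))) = -4184600/33 = -126806.06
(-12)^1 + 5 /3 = -31/3 = -10.33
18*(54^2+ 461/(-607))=31851918/607 = 52474.33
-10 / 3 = -3.33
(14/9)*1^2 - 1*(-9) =95/9 = 10.56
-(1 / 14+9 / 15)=-47/70 = -0.67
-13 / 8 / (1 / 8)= -13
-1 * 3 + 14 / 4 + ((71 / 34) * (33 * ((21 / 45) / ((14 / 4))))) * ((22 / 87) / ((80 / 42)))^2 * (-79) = -351516371/28594000 = -12.29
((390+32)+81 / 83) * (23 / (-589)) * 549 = -443296089/48887 = -9067.77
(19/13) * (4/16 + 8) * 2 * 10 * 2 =6270/13 = 482.31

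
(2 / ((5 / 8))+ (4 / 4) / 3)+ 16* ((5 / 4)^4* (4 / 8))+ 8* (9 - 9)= 23.06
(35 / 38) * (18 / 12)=1.38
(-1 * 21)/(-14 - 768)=21/782 = 0.03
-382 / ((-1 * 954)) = 0.40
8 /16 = 1/2 = 0.50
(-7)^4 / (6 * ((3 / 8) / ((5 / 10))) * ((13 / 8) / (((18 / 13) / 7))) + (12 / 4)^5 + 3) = 76832/9055 = 8.49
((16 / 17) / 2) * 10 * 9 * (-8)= -5760/17 = -338.82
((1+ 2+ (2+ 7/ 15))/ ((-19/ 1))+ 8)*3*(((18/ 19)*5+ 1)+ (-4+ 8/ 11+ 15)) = 1604540/3971 = 404.06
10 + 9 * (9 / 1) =91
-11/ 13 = -0.85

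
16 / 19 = 0.84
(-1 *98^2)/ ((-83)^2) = -9604/6889 = -1.39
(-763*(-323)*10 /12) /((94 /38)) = 23412655/282 = 83023.60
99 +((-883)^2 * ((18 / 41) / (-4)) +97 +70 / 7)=-7000309/82 = -85369.62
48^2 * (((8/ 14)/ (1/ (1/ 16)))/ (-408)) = -24/119 = -0.20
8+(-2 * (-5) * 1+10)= 28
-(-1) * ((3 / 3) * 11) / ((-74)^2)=11/5476 = 0.00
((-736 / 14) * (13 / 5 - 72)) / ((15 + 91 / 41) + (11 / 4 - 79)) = -61.81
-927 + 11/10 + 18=-9079/10 = -907.90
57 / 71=0.80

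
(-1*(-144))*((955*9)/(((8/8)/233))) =288379440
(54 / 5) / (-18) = -3/5 = -0.60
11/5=2.20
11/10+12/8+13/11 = 208/55 = 3.78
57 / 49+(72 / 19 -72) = -62421/931 = -67.05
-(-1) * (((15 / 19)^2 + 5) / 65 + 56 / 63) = 41198/42237 = 0.98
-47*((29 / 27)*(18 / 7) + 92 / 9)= -38446/63 = -610.25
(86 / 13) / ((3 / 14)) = 1204/39 = 30.87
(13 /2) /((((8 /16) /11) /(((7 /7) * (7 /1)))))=1001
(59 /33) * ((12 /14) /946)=59/36421 = 0.00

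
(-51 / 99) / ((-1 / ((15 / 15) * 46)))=23.70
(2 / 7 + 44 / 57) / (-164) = -211/32718 = -0.01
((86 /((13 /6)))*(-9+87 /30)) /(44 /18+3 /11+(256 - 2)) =-1558062/1651975 = -0.94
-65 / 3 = -21.67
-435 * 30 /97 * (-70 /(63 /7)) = 1046.39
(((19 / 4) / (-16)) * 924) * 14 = -30723/8 = -3840.38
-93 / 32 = -2.91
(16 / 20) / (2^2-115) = -4/555 = -0.01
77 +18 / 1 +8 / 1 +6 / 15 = 517/5 = 103.40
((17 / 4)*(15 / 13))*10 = 1275/26 = 49.04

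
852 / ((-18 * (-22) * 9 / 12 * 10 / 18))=284/55 = 5.16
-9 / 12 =-3/4 = -0.75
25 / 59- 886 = -52249/59 = -885.58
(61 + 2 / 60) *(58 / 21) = 53099/315 = 168.57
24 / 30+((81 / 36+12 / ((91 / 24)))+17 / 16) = 52979/7280 = 7.28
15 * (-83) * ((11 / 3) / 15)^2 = -10043/135 = -74.39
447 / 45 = 149/15 = 9.93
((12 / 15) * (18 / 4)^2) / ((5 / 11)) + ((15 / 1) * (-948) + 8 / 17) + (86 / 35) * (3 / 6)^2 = -84390487/5950 = -14183.28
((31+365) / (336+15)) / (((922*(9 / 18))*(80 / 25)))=55/71916 = 0.00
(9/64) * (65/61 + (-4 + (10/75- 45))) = -65607/9760 = -6.72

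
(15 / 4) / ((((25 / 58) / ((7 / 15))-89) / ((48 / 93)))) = -24360/1108529 = -0.02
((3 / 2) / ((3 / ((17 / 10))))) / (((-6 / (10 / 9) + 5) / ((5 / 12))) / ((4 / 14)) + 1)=-85/236 = -0.36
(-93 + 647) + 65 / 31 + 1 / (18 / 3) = 103465/186 = 556.26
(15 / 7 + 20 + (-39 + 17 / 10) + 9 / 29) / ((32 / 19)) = -572641/64960 = -8.82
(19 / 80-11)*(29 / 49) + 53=26113/560 = 46.63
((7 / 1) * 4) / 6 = 14/3 = 4.67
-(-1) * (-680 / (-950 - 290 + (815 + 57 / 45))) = 2550/1589 = 1.60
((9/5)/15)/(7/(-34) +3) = 102/2375 = 0.04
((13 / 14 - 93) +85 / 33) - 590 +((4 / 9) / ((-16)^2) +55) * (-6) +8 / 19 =-47241325/46816 = -1009.09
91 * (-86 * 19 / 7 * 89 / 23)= -1890538/23 = -82197.30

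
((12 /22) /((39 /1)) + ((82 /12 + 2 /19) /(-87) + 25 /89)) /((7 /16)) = 217241576/441792351 = 0.49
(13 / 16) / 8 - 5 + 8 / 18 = -5131/1152 = -4.45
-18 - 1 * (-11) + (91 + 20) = 104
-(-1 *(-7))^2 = -49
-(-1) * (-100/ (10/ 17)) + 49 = -121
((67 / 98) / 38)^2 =4489/13868176 = 0.00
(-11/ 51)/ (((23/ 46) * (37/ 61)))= -1342/1887 = -0.71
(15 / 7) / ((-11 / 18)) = -270/77 = -3.51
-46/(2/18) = -414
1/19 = 0.05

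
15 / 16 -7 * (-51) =5727/16 = 357.94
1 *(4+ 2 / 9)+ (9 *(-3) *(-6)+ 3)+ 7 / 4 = 6155/36 = 170.97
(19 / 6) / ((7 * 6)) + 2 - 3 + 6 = 1279/252 = 5.08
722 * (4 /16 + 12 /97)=52345/194 = 269.82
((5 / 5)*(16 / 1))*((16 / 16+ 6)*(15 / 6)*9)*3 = 7560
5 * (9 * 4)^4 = 8398080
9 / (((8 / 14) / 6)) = 189/2 = 94.50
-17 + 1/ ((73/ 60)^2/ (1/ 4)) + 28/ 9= -658025/47961 = -13.72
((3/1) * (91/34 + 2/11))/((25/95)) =60933/1870 = 32.58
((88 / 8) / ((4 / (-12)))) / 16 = -33/16 = -2.06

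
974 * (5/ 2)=2435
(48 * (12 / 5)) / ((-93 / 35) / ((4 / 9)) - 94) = -16128/13997 = -1.15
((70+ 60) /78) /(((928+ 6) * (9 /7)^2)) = 245/226962 = 0.00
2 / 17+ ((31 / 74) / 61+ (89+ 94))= 14052609/76738 = 183.12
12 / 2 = 6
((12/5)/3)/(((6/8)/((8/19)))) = 128/285 = 0.45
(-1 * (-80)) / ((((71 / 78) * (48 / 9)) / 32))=37440/71 = 527.32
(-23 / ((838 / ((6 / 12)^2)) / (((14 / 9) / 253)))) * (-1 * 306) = 119/9218 = 0.01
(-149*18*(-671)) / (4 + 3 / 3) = 1799622/5 = 359924.40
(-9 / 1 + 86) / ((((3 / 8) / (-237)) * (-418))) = 2212/19 = 116.42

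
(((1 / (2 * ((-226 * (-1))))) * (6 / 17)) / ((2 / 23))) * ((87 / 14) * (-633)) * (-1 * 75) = 284992425/107576 = 2649.22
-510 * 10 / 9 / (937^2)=-1700/2633907 = 0.00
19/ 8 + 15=139/8 = 17.38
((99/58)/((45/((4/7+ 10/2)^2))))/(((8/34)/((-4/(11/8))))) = -103428/7105 = -14.56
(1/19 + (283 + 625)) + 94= 19039/19 = 1002.05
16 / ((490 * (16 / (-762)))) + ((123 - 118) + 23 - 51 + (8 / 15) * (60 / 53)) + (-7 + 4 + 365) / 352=-52387123/2285360 = -22.92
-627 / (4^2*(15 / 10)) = -26.12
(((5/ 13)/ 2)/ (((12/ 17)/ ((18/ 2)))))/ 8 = 0.31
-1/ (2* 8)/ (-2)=1/32 = 0.03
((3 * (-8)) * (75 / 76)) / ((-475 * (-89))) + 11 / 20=353059/642580 = 0.55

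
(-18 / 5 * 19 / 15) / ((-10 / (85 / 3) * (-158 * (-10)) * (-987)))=-323/38986500 = 0.00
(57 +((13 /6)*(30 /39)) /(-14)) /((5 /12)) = 4778/35 = 136.51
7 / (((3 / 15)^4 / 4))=17500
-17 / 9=-1.89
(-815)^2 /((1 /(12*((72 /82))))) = 286945200/41 = 6998663.41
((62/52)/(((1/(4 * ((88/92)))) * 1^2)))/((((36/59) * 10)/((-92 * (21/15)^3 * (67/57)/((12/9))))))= -462354739/2778750 = -166.39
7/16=0.44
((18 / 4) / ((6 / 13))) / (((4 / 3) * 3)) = 39/16 = 2.44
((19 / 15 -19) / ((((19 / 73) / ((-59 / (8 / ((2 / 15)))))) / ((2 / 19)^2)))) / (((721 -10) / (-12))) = -241192/19250325 = -0.01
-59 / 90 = -0.66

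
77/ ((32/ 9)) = 693/32 = 21.66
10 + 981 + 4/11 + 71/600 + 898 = 12470581/6600 = 1889.48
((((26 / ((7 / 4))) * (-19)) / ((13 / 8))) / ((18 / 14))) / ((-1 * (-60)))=-304/135 = -2.25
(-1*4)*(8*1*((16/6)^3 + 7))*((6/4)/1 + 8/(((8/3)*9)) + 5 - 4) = -190672/81 = -2353.98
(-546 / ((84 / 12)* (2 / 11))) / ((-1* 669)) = 143/223 = 0.64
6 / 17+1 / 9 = 0.46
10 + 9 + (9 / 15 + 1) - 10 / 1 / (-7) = 771/35 = 22.03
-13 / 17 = -0.76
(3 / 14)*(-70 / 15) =-1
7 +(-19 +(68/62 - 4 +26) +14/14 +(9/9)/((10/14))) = 2092/155 = 13.50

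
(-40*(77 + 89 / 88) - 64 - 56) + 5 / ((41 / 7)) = -1461060/451 = -3239.60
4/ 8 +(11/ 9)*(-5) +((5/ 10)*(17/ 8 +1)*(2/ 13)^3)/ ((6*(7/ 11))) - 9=-8088529/553644 = -14.61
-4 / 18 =-2/9 = -0.22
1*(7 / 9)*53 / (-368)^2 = 371/1218816 = 0.00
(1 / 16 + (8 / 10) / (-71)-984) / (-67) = 5588829/380560 = 14.69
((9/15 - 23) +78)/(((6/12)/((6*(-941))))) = -3139176/5 = -627835.20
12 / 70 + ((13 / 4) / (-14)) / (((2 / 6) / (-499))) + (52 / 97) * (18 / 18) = 9457801/27160 = 348.23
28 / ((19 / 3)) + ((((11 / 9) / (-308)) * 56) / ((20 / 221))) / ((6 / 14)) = -6713/5130 = -1.31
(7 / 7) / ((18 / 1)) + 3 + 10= 235/18 = 13.06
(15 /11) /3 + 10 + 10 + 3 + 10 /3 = 26.79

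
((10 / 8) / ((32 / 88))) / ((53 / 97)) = 6.29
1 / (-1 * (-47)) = 1/47 = 0.02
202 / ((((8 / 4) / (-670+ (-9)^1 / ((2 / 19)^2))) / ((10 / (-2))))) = 2994145/4 = 748536.25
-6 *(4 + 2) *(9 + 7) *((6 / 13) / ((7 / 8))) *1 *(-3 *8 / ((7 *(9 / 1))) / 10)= 36864/3185 = 11.57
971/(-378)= -971/378 = -2.57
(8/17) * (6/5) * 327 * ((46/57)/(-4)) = -60168/1615 = -37.26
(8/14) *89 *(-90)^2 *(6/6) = 2883600/7 = 411942.86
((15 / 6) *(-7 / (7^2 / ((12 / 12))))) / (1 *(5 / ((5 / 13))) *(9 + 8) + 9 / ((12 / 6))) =-5/3157 = 0.00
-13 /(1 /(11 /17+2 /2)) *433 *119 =-1103284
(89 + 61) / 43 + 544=23542/43 = 547.49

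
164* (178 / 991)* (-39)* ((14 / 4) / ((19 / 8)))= -31877664/18829 = -1693.01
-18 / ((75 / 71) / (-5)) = 426/5 = 85.20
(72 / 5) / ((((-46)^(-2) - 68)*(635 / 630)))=-19196352/91368245 = -0.21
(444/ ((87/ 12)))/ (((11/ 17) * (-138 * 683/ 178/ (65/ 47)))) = -58220240/235525037 = -0.25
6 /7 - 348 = -2430/7 = -347.14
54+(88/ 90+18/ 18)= 2519/45 = 55.98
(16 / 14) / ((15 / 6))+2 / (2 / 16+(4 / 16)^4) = 18448/1155 = 15.97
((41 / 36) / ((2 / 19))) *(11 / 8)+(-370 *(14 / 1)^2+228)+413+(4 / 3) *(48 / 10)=-71857.72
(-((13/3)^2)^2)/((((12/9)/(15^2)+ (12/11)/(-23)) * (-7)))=-180648325/148848 = -1213.64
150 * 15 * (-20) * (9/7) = -405000/7 = -57857.14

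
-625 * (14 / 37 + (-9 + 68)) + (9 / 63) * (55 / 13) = -124952340/3367 = -37110.88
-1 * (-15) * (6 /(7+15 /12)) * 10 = 109.09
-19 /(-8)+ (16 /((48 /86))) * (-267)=-61213/8 = -7651.62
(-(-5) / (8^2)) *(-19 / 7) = -95/448 = -0.21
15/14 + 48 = 687/14 = 49.07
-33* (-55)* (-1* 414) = -751410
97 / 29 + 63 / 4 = 2215/116 = 19.09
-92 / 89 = -1.03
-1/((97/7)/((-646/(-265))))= -4522/25705 = -0.18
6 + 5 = 11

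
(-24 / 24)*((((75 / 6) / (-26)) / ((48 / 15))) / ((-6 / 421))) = -52625/4992 = -10.54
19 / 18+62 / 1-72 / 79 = 88369/1422 = 62.14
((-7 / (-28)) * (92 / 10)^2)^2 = 279841/625 = 447.75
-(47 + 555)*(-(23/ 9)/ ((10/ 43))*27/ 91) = 127581/65 = 1962.78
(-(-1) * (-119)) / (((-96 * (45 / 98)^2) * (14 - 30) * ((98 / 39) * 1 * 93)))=-75803/48211200 = 0.00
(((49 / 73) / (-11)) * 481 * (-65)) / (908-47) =218855/98769 = 2.22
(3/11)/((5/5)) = 3/11 = 0.27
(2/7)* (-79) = -158/7 = -22.57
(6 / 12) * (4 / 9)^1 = 2/9 = 0.22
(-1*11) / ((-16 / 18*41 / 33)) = 3267/328 = 9.96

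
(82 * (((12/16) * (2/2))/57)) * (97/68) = 3977/2584 = 1.54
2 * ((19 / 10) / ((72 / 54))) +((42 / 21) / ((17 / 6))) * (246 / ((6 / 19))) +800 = 459929/340 = 1352.73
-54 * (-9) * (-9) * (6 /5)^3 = -944784/125 = -7558.27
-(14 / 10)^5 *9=-151263/3125 = -48.40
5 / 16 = 0.31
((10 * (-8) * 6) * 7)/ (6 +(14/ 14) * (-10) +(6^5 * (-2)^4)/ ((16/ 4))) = -168/1555 = -0.11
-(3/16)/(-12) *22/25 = 11/800 = 0.01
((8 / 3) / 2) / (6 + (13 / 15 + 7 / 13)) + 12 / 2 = 2231/361 = 6.18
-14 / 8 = -7/4 = -1.75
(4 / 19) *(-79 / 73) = -316/1387 = -0.23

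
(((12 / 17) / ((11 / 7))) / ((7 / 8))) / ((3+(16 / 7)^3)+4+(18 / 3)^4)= 32928/84341675 = 0.00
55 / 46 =1.20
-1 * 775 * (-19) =14725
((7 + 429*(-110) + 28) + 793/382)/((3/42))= -126086919/191 = -660140.94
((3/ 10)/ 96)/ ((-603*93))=-1/17945280 = 0.00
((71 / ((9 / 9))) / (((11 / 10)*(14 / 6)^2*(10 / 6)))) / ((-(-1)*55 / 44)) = 15336/2695 = 5.69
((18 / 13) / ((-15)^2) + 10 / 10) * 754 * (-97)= -1839702/25 = -73588.08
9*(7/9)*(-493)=-3451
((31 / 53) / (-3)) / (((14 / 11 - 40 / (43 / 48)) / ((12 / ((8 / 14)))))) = 102641/1087454 = 0.09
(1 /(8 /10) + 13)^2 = 3249/16 = 203.06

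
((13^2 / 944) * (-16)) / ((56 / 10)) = -845/1652 = -0.51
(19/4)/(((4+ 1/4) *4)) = 19/68 = 0.28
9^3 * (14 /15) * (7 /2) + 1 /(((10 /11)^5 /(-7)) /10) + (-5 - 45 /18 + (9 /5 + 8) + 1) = 2271.96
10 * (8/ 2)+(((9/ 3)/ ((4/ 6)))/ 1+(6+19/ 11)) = 1149/22 = 52.23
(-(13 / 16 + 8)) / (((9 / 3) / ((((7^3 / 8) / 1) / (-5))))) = 16121/640 = 25.19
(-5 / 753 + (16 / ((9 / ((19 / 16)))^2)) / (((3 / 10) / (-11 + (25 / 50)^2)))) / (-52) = 19494325/101492352 = 0.19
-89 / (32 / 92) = -2047/8 = -255.88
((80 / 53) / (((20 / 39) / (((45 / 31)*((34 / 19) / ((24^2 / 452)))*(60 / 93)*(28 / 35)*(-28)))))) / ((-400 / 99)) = 103837734/4838635 = 21.46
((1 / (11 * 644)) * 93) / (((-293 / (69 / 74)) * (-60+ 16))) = 279/293834464 = 0.00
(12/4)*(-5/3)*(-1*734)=3670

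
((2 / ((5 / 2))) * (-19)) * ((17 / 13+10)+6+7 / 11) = -195016/715 = -272.75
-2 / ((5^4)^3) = -2/244140625 = 0.00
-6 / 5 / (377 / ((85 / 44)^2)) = -4335/364936 = -0.01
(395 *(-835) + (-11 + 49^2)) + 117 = -327318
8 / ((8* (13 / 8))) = 8/13 = 0.62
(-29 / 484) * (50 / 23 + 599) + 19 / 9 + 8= -235985/9108 = -25.91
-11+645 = 634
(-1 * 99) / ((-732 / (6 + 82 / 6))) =649/244 = 2.66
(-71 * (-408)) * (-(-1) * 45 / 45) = 28968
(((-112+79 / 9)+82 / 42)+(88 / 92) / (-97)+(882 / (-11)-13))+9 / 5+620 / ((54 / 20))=857336476/23191245 = 36.97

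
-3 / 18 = -1/6 = -0.17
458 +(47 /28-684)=-224.32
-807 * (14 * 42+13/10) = -4755651/10 = -475565.10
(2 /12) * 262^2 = 34322/3 = 11440.67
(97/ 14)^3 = 912673/2744 = 332.61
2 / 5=0.40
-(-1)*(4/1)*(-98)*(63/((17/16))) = -23243.29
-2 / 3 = -0.67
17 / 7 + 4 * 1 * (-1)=-11/7 = -1.57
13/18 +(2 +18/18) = 3.72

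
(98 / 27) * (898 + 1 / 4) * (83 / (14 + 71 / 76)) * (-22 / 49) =-8135.46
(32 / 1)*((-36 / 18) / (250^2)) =-16/15625 = 0.00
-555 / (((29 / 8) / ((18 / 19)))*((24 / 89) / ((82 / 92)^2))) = -427.30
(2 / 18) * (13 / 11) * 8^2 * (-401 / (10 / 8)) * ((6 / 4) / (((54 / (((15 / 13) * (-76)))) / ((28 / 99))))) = 54612992/29403 = 1857.40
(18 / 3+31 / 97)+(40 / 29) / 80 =35651/5626 = 6.34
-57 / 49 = -1.16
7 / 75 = 0.09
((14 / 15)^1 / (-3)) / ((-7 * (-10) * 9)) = -1/2025 = 0.00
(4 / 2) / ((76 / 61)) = 1.61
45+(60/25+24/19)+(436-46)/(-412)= 933813/19570 = 47.72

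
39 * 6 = 234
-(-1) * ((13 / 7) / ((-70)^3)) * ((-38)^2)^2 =-3388346/300125 = -11.29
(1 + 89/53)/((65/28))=3976/3445 = 1.15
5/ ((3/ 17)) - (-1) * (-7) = 64/3 = 21.33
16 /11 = 1.45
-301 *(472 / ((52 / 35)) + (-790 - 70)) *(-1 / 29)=-2122050/377 = -5628.78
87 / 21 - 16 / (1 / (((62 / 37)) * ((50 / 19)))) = -326813/4921 = -66.41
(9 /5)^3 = 729/125 = 5.83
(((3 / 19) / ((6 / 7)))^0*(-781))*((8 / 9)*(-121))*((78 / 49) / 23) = 19656208/3381 = 5813.73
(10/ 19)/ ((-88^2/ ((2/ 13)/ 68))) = -5/32517056 = 0.00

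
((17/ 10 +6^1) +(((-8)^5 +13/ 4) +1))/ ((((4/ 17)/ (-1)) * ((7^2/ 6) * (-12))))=-11137057/7840 = -1420.54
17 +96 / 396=569/33 = 17.24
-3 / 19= -0.16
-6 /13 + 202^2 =530446/13 = 40803.54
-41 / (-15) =41/15 = 2.73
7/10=0.70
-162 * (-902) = 146124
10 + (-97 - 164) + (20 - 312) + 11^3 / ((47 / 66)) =62325/47 = 1326.06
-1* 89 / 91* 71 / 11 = -6319/1001 = -6.31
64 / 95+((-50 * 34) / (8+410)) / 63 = 40102/65835 = 0.61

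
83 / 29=2.86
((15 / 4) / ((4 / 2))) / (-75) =-1/40 = -0.02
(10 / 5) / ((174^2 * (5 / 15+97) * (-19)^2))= 1/531908952 = 0.00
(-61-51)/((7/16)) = -256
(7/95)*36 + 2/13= 3466/1235 = 2.81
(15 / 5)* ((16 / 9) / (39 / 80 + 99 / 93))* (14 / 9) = 555520/103923 = 5.35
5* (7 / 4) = 35/4 = 8.75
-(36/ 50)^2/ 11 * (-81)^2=-2125764/6875 = -309.20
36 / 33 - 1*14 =-142/11 = -12.91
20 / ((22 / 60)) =600/11 = 54.55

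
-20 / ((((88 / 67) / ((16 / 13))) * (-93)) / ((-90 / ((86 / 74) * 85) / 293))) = -594960/949473239 = 0.00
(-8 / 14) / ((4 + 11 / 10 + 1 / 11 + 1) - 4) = -0.26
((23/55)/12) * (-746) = -8579/330 = -26.00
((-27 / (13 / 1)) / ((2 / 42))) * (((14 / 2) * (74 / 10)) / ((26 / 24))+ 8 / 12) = -1786806/845 = -2114.56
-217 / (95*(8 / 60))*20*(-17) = 110670/19 = 5824.74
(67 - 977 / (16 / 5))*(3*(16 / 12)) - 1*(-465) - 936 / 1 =-5697/4 = -1424.25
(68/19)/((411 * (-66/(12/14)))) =-68/601293 = 0.00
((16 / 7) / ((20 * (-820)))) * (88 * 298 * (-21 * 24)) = 1888128/1025 = 1842.08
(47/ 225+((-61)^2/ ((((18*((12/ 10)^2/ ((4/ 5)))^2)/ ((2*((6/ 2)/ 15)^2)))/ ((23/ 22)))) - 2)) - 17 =-5394721/400950 = -13.45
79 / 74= 1.07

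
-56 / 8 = -7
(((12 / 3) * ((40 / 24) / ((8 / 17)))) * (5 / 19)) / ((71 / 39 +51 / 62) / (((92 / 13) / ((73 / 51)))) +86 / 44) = 679988100/454010339 = 1.50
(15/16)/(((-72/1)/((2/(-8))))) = 5/1536 = 0.00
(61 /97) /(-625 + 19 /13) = -793/786282 = 0.00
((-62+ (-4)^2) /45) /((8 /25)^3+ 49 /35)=-143750/201483 = -0.71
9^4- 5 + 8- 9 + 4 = 6559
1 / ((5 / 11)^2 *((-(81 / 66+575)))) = -2662/316925 = -0.01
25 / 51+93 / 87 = 2306/1479 = 1.56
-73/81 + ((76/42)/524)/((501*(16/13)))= -357730481/396936288 = -0.90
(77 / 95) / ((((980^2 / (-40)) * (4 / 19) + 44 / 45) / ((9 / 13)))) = -6237/56172532 = 0.00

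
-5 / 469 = -0.01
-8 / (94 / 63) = -252/47 = -5.36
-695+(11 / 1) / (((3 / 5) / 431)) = 21620/3 = 7206.67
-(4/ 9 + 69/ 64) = -877/576 = -1.52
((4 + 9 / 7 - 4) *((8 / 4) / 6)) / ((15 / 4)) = 4/35 = 0.11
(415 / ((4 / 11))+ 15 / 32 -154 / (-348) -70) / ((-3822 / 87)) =-2984897/122304 = -24.41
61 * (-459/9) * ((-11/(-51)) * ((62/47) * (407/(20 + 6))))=-8466007/611 = -13855.99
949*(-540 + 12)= -501072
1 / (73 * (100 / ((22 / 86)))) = 11/313900 = 0.00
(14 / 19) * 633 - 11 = 8653/19 = 455.42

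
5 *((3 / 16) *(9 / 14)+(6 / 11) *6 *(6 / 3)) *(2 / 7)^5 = 82125/1294139 = 0.06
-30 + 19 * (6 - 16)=-220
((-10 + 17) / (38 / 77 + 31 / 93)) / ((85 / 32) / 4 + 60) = 206976/1483115 = 0.14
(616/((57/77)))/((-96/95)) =-29645/36 = -823.47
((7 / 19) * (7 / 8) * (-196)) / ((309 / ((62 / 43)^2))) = -4614722/10855479 = -0.43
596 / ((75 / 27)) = 5364/25 = 214.56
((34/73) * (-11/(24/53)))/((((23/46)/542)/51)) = -45659977/73 = -625479.14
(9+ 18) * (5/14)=135/14 = 9.64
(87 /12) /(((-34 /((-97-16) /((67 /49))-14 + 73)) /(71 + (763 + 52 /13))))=4811796/1139 = 4224.58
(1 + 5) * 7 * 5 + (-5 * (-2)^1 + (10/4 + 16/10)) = 2241/10 = 224.10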